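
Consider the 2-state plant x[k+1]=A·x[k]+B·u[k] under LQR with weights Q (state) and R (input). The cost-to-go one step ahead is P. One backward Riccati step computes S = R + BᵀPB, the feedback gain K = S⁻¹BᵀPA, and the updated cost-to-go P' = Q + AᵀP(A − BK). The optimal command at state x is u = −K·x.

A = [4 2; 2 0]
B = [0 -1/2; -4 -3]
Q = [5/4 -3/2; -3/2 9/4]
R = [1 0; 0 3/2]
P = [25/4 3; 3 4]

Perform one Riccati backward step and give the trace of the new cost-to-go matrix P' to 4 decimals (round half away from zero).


53.8479

BᵀP = [-12.0000 -16.0000; -12.1250 -13.5000]
S = R + BᵀPB = [1 0; 0 3/2] + [64.0000 54.0000; 54.0000 46.5625] = [65.0000 54.0000; 54.0000 48.0625]
BᵀPA = [-80.0000 -24.0000; -75.5000 -24.2500]
K = S⁻¹·BᵀPA = [1.1150 0.7498; -2.8237 -1.3470]
A−BK = [2.5882 1.3265; -2.0108 -1.0418]
AᵀP(A−BK) = [40.0168 20.2872; 20.2872 10.3310]
P' = Q + AᵀP(A−BK) = [41.2668 18.7872; 18.7872 12.5810]
tr(P') = 53.8479


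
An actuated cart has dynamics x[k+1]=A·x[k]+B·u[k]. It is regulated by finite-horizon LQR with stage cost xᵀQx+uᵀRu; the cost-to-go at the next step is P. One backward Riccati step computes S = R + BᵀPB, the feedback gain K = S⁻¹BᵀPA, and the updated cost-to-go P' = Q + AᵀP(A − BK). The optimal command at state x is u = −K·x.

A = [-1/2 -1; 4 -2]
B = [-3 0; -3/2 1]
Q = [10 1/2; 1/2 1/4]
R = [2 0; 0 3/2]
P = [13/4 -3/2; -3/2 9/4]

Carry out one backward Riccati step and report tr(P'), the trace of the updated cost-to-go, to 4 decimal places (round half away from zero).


28.6180

BᵀP = [-7.5000 1.1250; -1.5000 2.2500]
S = R + BᵀPB = [2 0; 0 3/2] + [20.8125 1.1250; 1.1250 2.2500] = [22.8125 1.1250; 1.1250 3.7500]
BᵀPA = [8.2500 5.2500; 9.7500 -3.0000]
K = S⁻¹·BᵀPA = [0.2369 0.2736; 2.5289 -0.8821]
A−BK = [0.2108 -0.1791; 1.8265 -0.7075]
AᵀP(A−BK) = [16.2008 -5.5321; -5.5321 2.1671]
P' = Q + AᵀP(A−BK) = [26.2008 -5.0321; -5.0321 2.4171]
tr(P') = 28.6180


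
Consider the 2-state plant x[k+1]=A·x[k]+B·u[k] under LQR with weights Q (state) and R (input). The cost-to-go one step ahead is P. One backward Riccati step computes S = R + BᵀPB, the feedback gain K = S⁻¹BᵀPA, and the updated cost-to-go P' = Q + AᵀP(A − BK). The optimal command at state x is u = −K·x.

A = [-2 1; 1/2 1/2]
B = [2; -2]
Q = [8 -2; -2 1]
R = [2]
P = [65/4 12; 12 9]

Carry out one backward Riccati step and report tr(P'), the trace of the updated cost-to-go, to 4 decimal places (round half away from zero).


BᵀP = [8.5000 6.0000]
S = R + BᵀPB = [2] + [5.0000] = [7.0000]
BᵀPA = [-14.0000 11.5000]
K = S⁻¹·BᵀPA = [-2.0000 1.6429]
A−BK = [2.0000 -2.2857; -3.5000 3.7857]
AᵀP(A−BK) = [15.2500 -13.2500; -13.2500 11.6071]
P' = Q + AᵀP(A−BK) = [23.2500 -15.2500; -15.2500 12.6071]
tr(P') = 35.8571

35.8571


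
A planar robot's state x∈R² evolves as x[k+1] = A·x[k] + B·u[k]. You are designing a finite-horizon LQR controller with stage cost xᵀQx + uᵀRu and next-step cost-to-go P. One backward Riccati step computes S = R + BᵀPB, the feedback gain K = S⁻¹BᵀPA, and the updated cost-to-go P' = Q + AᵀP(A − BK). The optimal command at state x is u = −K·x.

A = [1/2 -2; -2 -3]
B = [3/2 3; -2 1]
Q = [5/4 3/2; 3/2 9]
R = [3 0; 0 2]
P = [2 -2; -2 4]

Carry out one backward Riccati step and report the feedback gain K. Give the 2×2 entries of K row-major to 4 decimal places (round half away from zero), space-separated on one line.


BᵀP = [7.0000 -11.0000; 4.0000 -2.0000]
S = R + BᵀPB = [3 0; 0 2] + [32.5000 10.0000; 10.0000 10.0000] = [35.5000 10.0000; 10.0000 12.0000]
BᵀPA = [25.5000 19.0000; 6.0000 -2.0000]
K = S⁻¹·BᵀPA = [0.7546 0.7607; -0.1288 -0.8006]
A−BK = [-0.2454 -0.7393; -0.3620 -0.6779]
AᵀP(A−BK) = [2.0307 2.4049; 2.4049 3.9448]
P' = Q + AᵀP(A−BK) = [3.2807 3.9049; 3.9049 12.9448]
tr(P') = 16.2255

0.7546 0.7607 -0.1288 -0.8006


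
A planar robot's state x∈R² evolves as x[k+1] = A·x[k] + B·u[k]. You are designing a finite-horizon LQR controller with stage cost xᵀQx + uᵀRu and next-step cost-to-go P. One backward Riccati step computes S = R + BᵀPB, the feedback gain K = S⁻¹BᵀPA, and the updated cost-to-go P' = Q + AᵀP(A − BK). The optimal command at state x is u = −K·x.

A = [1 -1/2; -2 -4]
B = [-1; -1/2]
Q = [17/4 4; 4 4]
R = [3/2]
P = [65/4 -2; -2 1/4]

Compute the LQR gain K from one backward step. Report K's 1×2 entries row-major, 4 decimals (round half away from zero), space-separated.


BᵀP = [-15.2500 1.8750]
S = R + BᵀPB = [3/2] + [14.3125] = [15.8125]
BᵀPA = [-19.0000 0.1250]
K = S⁻¹·BᵀPA = [-1.2016 0.0079]
A−BK = [-0.2016 -0.4921; -2.6008 -3.9960]
AᵀP(A−BK) = [2.4200 0.0252; 0.0252 0.0615]
P' = Q + AᵀP(A−BK) = [6.6700 4.0252; 4.0252 4.0615]
tr(P') = 10.7315

-1.2016 0.0079


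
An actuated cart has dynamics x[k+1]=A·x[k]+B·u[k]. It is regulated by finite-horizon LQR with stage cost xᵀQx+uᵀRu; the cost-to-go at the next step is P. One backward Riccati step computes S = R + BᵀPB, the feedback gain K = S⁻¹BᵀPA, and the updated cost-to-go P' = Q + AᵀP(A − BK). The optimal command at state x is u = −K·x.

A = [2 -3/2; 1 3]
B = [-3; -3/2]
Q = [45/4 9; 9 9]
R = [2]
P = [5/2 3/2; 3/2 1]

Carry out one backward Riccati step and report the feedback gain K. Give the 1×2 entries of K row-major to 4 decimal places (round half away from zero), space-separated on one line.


-0.6335 -0.0839

BᵀP = [-9.7500 -6.0000]
S = R + BᵀPB = [2] + [38.2500] = [40.2500]
BᵀPA = [-25.5000 -3.3750]
K = S⁻¹·BᵀPA = [-0.6335 -0.0839]
A−BK = [0.0994 -1.7516; 0.0497 2.8742]
AᵀP(A−BK) = [0.8447 0.1118; 0.1118 0.8420]
P' = Q + AᵀP(A−BK) = [12.0947 9.1118; 9.1118 9.8420]
tr(P') = 21.9367


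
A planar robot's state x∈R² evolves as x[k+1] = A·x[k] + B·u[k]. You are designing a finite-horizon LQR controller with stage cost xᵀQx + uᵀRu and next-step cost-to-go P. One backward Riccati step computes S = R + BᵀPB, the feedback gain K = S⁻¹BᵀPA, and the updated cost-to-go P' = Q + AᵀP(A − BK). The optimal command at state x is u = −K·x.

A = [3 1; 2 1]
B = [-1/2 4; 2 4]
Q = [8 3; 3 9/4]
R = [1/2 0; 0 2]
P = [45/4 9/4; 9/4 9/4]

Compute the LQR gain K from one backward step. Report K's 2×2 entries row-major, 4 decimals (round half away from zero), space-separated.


BᵀP = [-1.1250 3.3750; 54.0000 18.0000]
S = R + BᵀPB = [1/2 0; 0 2] + [7.3125 9.0000; 9.0000 288.0000] = [7.8125 9.0000; 9.0000 290.0000]
BᵀPA = [3.3750 2.2500; 198.0000 72.0000]
K = S⁻¹·BᵀPA = [-0.3677 0.0021; 0.6942 0.2482]
A−BK = [0.0395 0.0082; -0.0413 0.0030]
AᵀP(A−BK) = [1.0454 0.3471; 0.3471 0.1241]
P' = Q + AᵀP(A−BK) = [9.0454 3.3471; 3.3471 2.3741]
tr(P') = 11.4195

-0.3677 0.0021 0.6942 0.2482


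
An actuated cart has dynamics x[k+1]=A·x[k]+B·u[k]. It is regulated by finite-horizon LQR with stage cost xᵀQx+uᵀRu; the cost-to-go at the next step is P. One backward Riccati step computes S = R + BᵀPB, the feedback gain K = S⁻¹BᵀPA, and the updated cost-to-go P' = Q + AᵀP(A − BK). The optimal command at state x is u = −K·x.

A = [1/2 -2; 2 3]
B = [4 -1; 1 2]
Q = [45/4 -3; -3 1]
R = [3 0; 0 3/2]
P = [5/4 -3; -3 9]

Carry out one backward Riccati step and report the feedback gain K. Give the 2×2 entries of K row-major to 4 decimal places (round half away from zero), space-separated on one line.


BᵀP = [2.0000 -3.0000; -7.2500 21.0000]
S = R + BᵀPB = [3 0; 0 3/2] + [5.0000 -8.0000; -8.0000 49.2500] = [8.0000 -8.0000; -8.0000 50.7500]
BᵀPA = [-5.0000 -13.0000; 38.3750 77.5000]
K = S⁻¹·BᵀPA = [0.1557 -0.1162; 0.7807 1.5088]
A−BK = [0.6579 -0.0263; 0.2829 0.0987]
AᵀP(A−BK) = [1.1316 1.7697; 1.7697 3.5592]
P' = Q + AᵀP(A−BK) = [12.3816 -1.2303; -1.2303 4.5592]
tr(P') = 16.9408

0.1557 -0.1162 0.7807 1.5088


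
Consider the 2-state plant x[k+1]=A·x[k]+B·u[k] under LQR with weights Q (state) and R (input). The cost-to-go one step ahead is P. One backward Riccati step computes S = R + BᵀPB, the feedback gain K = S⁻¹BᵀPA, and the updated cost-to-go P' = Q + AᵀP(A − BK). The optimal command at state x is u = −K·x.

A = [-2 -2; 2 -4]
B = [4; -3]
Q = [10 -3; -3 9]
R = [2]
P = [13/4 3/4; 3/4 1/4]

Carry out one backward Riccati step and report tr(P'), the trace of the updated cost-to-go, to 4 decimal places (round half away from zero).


24.1242

BᵀP = [10.7500 2.2500]
S = R + BᵀPB = [2] + [36.2500] = [38.2500]
BᵀPA = [-17.0000 -30.5000]
K = S⁻¹·BᵀPA = [-0.4444 -0.7974]
A−BK = [-0.2222 1.1895; 0.6667 -6.3922]
AᵀP(A−BK) = [0.4444 0.4444; 0.4444 4.6797]
P' = Q + AᵀP(A−BK) = [10.4444 -2.5556; -2.5556 13.6797]
tr(P') = 24.1242


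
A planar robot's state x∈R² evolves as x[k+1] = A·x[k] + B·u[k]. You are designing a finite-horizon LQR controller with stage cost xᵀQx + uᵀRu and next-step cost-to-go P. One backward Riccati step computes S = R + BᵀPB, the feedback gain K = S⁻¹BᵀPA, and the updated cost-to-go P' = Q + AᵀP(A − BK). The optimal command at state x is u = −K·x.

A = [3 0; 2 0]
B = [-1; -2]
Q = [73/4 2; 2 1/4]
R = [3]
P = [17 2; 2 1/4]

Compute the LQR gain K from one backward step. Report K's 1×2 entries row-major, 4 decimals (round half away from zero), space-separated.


-2.3448 0.0000

BᵀP = [-21.0000 -2.5000]
S = R + BᵀPB = [3] + [26.0000] = [29.0000]
BᵀPA = [-68.0000 0.0000]
K = S⁻¹·BᵀPA = [-2.3448 0.0000]
A−BK = [0.6552 0.0000; -2.6897 0.0000]
AᵀP(A−BK) = [18.5517 0.0000; 0.0000 0.0000]
P' = Q + AᵀP(A−BK) = [36.8017 2.0000; 2.0000 0.2500]
tr(P') = 37.0517


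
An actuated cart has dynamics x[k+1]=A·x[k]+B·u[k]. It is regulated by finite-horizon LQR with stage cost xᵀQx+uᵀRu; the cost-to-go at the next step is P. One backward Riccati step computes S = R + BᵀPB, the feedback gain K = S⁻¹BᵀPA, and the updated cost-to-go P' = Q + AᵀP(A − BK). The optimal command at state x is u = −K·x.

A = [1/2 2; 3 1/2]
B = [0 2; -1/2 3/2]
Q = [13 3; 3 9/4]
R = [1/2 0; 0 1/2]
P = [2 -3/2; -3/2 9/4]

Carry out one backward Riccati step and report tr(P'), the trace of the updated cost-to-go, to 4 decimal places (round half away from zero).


BᵀP = [0.7500 -1.1250; 1.7500 0.3750]
S = R + BᵀPB = [1/2 0; 0 1/2] + [0.5625 -0.1875; -0.1875 4.0625] = [1.0625 -0.1875; -0.1875 4.5625]
BᵀPA = [-3.0000 0.9375; 2.0000 3.6875]
K = S⁻¹·BᵀPA = [-2.7662 1.0325; 0.3247 0.8506]
A−BK = [-0.1494 0.2987; 1.1299 -0.2597]
AᵀP(A−BK) = [7.3019 -2.6039; -2.6039 1.4578]
P' = Q + AᵀP(A−BK) = [20.3019 0.3961; 0.3961 3.7078]
tr(P') = 24.0097

24.0097


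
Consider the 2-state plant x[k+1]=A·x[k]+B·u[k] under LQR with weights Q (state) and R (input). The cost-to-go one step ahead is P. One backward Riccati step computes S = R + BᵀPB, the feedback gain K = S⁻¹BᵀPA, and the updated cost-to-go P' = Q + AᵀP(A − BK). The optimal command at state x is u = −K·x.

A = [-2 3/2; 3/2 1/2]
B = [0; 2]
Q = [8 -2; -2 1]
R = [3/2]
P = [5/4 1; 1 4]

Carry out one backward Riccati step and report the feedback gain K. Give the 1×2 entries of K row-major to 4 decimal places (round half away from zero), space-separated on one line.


BᵀP = [2.0000 8.0000]
S = R + BᵀPB = [3/2] + [16.0000] = [17.5000]
BᵀPA = [8.0000 7.0000]
K = S⁻¹·BᵀPA = [0.4571 0.4000]
A−BK = [-2.0000 1.5000; 0.5857 -0.3000]
AᵀP(A−BK) = [4.3429 -2.7000; -2.7000 2.5125]
P' = Q + AᵀP(A−BK) = [12.3429 -4.7000; -4.7000 3.5125]
tr(P') = 15.8554

0.4571 0.4000


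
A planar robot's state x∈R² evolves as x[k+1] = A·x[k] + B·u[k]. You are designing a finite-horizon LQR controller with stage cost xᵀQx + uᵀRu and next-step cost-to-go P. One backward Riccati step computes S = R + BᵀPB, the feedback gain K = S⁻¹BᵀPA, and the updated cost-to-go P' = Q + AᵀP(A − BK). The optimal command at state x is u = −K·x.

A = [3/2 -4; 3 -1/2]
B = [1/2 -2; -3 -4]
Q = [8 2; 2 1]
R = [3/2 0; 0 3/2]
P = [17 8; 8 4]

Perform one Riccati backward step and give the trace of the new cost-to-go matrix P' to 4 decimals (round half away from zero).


BᵀP = [-15.5000 -8.0000; -66.0000 -32.0000]
S = R + BᵀPB = [3/2 0; 0 3/2] + [16.2500 63.0000; 63.0000 260.0000] = [17.7500 63.0000; 63.0000 261.5000]
BᵀPA = [-47.2500 66.0000; -195.0000 280.0000]
K = S⁻¹·BᵀPA = [-0.1054 -0.5664; -0.7203 1.2072]
A−BK = [0.1121 -1.3024; -0.1974 2.6295]
AᵀP(A−BK) = [0.8104 -1.3581; -1.3581 4.3659]
P' = Q + AᵀP(A−BK) = [8.8104 0.6419; 0.6419 5.3659]
tr(P') = 14.1763

14.1763


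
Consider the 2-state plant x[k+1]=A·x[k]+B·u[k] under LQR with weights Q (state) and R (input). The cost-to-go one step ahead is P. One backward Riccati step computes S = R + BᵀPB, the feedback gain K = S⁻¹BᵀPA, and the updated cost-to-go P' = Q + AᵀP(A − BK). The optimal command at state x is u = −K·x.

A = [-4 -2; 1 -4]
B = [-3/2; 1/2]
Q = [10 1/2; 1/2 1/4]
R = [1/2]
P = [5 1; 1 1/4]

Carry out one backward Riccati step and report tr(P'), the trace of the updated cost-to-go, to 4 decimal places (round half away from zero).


16.8864

BᵀP = [-7.0000 -1.3750]
S = R + BᵀPB = [1/2] + [9.8125] = [10.3125]
BᵀPA = [26.6250 19.5000]
K = S⁻¹·BᵀPA = [2.5818 1.8909]
A−BK = [-0.1273 0.8364; -0.2909 -4.9455]
AᵀP(A−BK) = [3.5091 2.6545; 2.6545 3.1273]
P' = Q + AᵀP(A−BK) = [13.5091 3.1545; 3.1545 3.3773]
tr(P') = 16.8864


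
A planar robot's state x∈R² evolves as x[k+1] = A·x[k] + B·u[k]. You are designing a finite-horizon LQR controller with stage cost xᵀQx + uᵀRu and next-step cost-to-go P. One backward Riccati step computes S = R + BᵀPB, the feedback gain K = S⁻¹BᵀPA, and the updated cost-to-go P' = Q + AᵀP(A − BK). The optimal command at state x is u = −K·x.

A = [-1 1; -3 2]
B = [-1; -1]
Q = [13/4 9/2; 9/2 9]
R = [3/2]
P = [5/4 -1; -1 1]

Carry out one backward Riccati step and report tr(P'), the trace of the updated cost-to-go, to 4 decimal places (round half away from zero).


17.6786

BᵀP = [-0.2500 0.0000]
S = R + BᵀPB = [3/2] + [0.2500] = [1.7500]
BᵀPA = [0.2500 -0.2500]
K = S⁻¹·BᵀPA = [0.1429 -0.1429]
A−BK = [-0.8571 0.8571; -2.8571 1.8571]
AᵀP(A−BK) = [4.2143 -2.2143; -2.2143 1.2143]
P' = Q + AᵀP(A−BK) = [7.4643 2.2857; 2.2857 10.2143]
tr(P') = 17.6786


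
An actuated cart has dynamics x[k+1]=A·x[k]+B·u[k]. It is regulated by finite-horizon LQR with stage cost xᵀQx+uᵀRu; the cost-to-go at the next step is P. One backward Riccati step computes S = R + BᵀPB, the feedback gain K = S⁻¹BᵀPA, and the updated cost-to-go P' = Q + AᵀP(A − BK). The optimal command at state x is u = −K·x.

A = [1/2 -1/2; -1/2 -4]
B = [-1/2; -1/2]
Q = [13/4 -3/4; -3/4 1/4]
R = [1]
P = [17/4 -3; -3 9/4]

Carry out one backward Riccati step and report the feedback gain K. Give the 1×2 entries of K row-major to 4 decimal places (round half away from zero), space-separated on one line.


-0.4444 -1.0556

BᵀP = [-0.6250 0.3750]
S = R + BᵀPB = [1] + [0.1250] = [1.1250]
BᵀPA = [-0.5000 -1.1875]
K = S⁻¹·BᵀPA = [-0.4444 -1.0556]
A−BK = [0.2778 -1.0278; -0.7222 -4.5278]
AᵀP(A−BK) = [2.9028 8.1597; 8.1597 23.8090]
P' = Q + AᵀP(A−BK) = [6.1528 7.4097; 7.4097 24.0590]
tr(P') = 30.2118


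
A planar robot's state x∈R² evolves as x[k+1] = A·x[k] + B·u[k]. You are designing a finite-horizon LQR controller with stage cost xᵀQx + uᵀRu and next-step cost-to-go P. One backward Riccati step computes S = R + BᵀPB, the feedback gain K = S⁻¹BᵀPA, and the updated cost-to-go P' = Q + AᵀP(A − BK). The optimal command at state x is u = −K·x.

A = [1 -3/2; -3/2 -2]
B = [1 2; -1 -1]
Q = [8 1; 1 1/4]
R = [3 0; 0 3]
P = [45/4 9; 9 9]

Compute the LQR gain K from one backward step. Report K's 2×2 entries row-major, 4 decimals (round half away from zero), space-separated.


BᵀP = [2.2500 0.0000; 13.5000 9.0000]
S = R + BᵀPB = [3 0; 0 3] + [2.2500 4.5000; 4.5000 18.0000] = [5.2500 4.5000; 4.5000 21.0000]
BᵀPA = [2.2500 -3.3750; 0.0000 -38.2500]
K = S⁻¹·BᵀPA = [0.5250 1.1250; -0.1125 -2.0625]
A−BK = [0.7000 1.5000; -1.0875 -2.9375]
AᵀP(A−BK) = [3.3188 9.8438; 9.8438 40.2188]
P' = Q + AᵀP(A−BK) = [11.3188 10.8438; 10.8438 40.4688]
tr(P') = 51.7875

0.5250 1.1250 -0.1125 -2.0625


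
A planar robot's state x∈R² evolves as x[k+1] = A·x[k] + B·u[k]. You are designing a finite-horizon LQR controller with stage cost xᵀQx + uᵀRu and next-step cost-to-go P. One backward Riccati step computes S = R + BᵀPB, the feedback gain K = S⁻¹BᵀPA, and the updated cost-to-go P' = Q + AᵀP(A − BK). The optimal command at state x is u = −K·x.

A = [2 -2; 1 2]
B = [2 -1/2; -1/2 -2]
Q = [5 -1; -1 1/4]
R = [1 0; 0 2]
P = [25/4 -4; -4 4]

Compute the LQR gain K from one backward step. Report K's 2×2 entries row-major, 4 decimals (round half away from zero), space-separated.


0.7099 -1.1946 -0.4584 -0.5638

BᵀP = [14.5000 -10.0000; 4.8750 -6.0000]
S = R + BᵀPB = [1 0; 0 2] + [34.0000 12.7500; 12.7500 9.5625] = [35.0000 12.7500; 12.7500 11.5625]
BᵀPA = [19.0000 -49.0000; 3.7500 -21.7500]
K = S⁻¹·BᵀPA = [0.7099 -1.1946; -0.4584 -0.5638]
A−BK = [0.3511 0.1074; 0.4380 0.2752]
AᵀP(A−BK) = [1.2318 -0.1879; -0.1879 2.2013]
P' = Q + AᵀP(A−BK) = [6.2318 -1.1879; -1.1879 2.4513]
tr(P') = 8.6831


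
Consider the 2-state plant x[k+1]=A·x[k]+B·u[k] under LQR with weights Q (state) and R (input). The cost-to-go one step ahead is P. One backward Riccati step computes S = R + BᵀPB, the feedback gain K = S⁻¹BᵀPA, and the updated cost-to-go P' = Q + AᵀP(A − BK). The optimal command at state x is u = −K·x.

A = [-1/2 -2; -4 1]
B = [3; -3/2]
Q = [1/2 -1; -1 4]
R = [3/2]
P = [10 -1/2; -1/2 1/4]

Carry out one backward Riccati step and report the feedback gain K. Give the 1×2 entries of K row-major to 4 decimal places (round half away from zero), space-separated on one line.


BᵀP = [30.7500 -1.8750]
S = R + BᵀPB = [3/2] + [95.0625] = [96.5625]
BᵀPA = [-7.8750 -63.3750]
K = S⁻¹·BᵀPA = [-0.0816 -0.6563]
A−BK = [-0.2553 -0.0311; -4.1223 0.0155]
AᵀP(A−BK) = [3.8578 0.0816; 0.0816 0.6563]
P' = Q + AᵀP(A−BK) = [4.3578 -0.9184; -0.9184 4.6563]
tr(P') = 9.0141

-0.0816 -0.6563


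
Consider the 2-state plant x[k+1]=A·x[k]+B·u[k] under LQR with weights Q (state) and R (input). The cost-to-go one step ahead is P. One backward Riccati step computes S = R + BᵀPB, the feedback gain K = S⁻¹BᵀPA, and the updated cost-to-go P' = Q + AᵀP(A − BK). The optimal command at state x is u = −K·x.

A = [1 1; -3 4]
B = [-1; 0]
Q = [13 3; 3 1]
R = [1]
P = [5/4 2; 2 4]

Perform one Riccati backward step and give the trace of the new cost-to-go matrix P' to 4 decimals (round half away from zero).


72.4444

BᵀP = [-1.2500 -2.0000]
S = R + BᵀPB = [1] + [1.2500] = [2.2500]
BᵀPA = [4.7500 -9.2500]
K = S⁻¹·BᵀPA = [2.1111 -4.1111]
A−BK = [3.1111 -3.1111; -3.0000 4.0000]
AᵀP(A−BK) = [15.2222 -25.2222; -25.2222 43.2222]
P' = Q + AᵀP(A−BK) = [28.2222 -22.2222; -22.2222 44.2222]
tr(P') = 72.4444


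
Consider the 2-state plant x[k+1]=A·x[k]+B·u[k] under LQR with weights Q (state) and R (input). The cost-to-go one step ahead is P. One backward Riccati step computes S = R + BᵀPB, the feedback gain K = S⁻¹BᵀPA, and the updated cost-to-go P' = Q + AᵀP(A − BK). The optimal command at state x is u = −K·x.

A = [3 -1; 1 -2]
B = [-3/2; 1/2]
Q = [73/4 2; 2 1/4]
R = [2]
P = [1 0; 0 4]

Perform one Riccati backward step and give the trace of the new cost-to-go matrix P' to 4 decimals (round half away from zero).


BᵀP = [-1.5000 2.0000]
S = R + BᵀPB = [2] + [3.2500] = [5.2500]
BᵀPA = [-2.5000 -2.5000]
K = S⁻¹·BᵀPA = [-0.4762 -0.4762]
A−BK = [2.2857 -1.7143; 1.2381 -1.7619]
AᵀP(A−BK) = [11.8095 -12.1905; -12.1905 15.8095]
P' = Q + AᵀP(A−BK) = [30.0595 -10.1905; -10.1905 16.0595]
tr(P') = 46.1190

46.1190


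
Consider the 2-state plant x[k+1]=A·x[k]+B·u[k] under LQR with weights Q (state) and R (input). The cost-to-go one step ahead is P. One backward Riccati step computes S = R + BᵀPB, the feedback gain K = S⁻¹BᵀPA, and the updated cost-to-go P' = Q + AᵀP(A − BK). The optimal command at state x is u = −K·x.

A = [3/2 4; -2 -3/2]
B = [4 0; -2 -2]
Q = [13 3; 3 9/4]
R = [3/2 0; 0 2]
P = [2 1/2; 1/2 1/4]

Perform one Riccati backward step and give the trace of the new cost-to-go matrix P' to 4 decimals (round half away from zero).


BᵀP = [7.0000 1.5000; -1.0000 -0.5000]
S = R + BᵀPB = [3/2 0; 0 2] + [25.0000 -3.0000; -3.0000 1.0000] = [26.5000 -3.0000; -3.0000 3.0000]
BᵀPA = [7.5000 25.7500; -0.5000 -3.2500]
K = S⁻¹·BᵀPA = [0.2979 0.9574; 0.1312 -0.1259]
A−BK = [0.3085 0.1702; -1.1418 0.1631]
AᵀP(A−BK) = [0.3316 0.3812; 0.3812 1.4991]
P' = Q + AᵀP(A−BK) = [13.3316 3.3812; 3.3812 3.7491]
tr(P') = 17.0807

17.0807


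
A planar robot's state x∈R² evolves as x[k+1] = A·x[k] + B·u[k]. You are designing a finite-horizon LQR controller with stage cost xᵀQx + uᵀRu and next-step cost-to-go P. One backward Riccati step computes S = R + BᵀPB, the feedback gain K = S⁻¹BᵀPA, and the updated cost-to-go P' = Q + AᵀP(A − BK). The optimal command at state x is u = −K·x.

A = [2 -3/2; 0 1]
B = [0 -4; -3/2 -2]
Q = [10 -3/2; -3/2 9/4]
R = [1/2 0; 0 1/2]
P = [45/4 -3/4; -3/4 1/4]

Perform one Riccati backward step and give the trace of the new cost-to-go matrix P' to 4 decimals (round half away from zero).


BᵀP = [1.1250 -0.3750; -43.5000 2.5000]
S = R + BᵀPB = [1/2 0; 0 1/2] + [0.5625 -3.7500; -3.7500 169.0000] = [1.0625 -3.7500; -3.7500 169.5000]
BᵀPA = [2.2500 -2.0625; -87.0000 67.7500]
K = S⁻¹·BᵀPA = [0.3320 -0.5754; -0.5059 0.3870]
A−BK = [-0.0237 0.0479; -0.5138 0.9109]
AᵀP(A−BK) = [0.2372 -0.2885; -0.2885 0.4082]
P' = Q + AᵀP(A−BK) = [10.2372 -1.7885; -1.7885 2.6582]
tr(P') = 12.8954

12.8954


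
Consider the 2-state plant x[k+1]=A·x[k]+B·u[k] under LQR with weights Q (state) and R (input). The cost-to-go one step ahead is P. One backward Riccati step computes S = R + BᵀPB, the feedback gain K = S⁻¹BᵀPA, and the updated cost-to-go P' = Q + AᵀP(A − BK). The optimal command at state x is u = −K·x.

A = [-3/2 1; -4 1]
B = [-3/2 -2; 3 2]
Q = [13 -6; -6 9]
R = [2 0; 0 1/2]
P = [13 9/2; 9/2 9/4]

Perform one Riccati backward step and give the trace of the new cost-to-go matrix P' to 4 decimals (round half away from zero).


BᵀP = [-6.0000 0.0000; -17.0000 -4.5000]
S = R + BᵀPB = [2 0; 0 1/2] + [9.0000 12.0000; 12.0000 25.0000] = [11.0000 12.0000; 12.0000 25.5000]
BᵀPA = [9.0000 -6.0000; 43.5000 -21.5000]
K = S⁻¹·BᵀPA = [-2.1429 0.7692; 2.7143 -1.2051]
A−BK = [0.7143 -0.2564; -3.0000 1.1026]
AᵀP(A−BK) = [20.4643 -7.7500; -7.7500 2.9551]
P' = Q + AᵀP(A−BK) = [33.4643 -13.7500; -13.7500 11.9551]
tr(P') = 45.4194

45.4194


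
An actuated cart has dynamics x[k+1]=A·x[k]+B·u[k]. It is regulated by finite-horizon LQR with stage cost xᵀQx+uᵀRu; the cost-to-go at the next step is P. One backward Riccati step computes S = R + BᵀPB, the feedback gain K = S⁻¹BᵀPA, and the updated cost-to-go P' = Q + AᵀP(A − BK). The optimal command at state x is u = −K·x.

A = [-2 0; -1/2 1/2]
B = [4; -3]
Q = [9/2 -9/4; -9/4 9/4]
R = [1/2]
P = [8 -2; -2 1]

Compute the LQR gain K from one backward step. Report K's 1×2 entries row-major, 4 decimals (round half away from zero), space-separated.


BᵀP = [38.0000 -11.0000]
S = R + BᵀPB = [1/2] + [185.0000] = [185.5000]
BᵀPA = [-70.5000 -5.5000]
K = S⁻¹·BᵀPA = [-0.3801 -0.0296]
A−BK = [-0.4798 0.1186; -1.6402 0.4111]
AᵀP(A−BK) = [1.4562 -0.3403; -0.3403 0.0869]
P' = Q + AᵀP(A−BK) = [5.9562 -2.5903; -2.5903 2.3369]
tr(P') = 8.2931

-0.3801 -0.0296


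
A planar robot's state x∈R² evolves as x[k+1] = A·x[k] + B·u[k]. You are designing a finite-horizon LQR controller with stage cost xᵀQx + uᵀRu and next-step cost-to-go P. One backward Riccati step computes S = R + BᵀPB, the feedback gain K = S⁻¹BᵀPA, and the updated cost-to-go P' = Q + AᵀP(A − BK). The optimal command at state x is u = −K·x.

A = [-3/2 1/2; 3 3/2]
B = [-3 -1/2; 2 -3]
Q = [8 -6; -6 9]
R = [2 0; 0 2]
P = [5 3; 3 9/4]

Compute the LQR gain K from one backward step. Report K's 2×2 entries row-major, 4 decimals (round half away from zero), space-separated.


BᵀP = [-9.0000 -4.5000; -11.5000 -8.2500]
S = R + BᵀPB = [2 0; 0 2] + [18.0000 18.0000; 18.0000 30.5000] = [20.0000 18.0000; 18.0000 32.5000]
BᵀPA = [0.0000 -11.2500; -7.5000 -18.1250]
K = S⁻¹·BᵀPA = [0.4141 -0.1208; -0.4601 -0.4908]
A−BK = [-0.4877 -0.1077; 0.7914 0.2692]
AᵀP(A−BK) = [1.0491 0.4440; 0.4440 0.5580]
P' = Q + AᵀP(A−BK) = [9.0491 -5.5560; -5.5560 9.5580]
tr(P') = 18.6071

0.4141 -0.1208 -0.4601 -0.4908


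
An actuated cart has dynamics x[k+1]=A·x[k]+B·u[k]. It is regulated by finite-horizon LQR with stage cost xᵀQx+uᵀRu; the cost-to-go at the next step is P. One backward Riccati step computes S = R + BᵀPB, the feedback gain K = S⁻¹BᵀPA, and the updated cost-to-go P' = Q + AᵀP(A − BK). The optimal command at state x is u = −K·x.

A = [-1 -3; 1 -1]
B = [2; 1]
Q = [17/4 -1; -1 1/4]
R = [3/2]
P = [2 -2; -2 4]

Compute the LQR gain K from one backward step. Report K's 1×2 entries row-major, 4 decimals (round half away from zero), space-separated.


BᵀP = [2.0000 0.0000]
S = R + BᵀPB = [3/2] + [4.0000] = [5.5000]
BᵀPA = [-2.0000 -6.0000]
K = S⁻¹·BᵀPA = [-0.3636 -1.0909]
A−BK = [-0.2727 -0.8182; 1.3636 0.0909]
AᵀP(A−BK) = [9.2727 3.8182; 3.8182 3.4545]
P' = Q + AᵀP(A−BK) = [13.5227 2.8182; 2.8182 3.7045]
tr(P') = 17.2273

-0.3636 -1.0909


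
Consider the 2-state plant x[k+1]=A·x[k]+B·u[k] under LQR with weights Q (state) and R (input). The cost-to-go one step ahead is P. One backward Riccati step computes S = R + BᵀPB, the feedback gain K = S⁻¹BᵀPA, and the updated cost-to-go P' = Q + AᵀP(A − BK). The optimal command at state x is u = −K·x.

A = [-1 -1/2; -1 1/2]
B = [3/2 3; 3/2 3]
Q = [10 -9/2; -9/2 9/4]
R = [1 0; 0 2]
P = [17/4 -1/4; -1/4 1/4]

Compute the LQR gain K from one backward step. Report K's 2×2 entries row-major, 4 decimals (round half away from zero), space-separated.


-0.2143 -0.1071 -0.2143 -0.1071

BᵀP = [6.0000 0.0000; 12.0000 0.0000]
S = R + BᵀPB = [1 0; 0 2] + [9.0000 18.0000; 18.0000 36.0000] = [10.0000 18.0000; 18.0000 38.0000]
BᵀPA = [-6.0000 -3.0000; -12.0000 -6.0000]
K = S⁻¹·BᵀPA = [-0.2143 -0.1071; -0.2143 -0.1071]
A−BK = [-0.0357 -0.0179; -0.0357 0.9821]
AᵀP(A−BK) = [0.1429 0.0714; 0.0714 0.2857]
P' = Q + AᵀP(A−BK) = [10.1429 -4.4286; -4.4286 2.5357]
tr(P') = 12.6786


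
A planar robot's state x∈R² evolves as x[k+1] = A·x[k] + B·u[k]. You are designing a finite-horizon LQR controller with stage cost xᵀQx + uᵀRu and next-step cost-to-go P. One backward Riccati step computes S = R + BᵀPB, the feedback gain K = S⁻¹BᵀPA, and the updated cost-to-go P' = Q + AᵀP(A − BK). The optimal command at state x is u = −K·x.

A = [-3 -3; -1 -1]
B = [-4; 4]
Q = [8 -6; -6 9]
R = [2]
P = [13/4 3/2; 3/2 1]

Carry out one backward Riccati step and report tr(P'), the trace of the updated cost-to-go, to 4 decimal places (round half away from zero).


BᵀP = [-7.0000 -2.0000]
S = R + BᵀPB = [2] + [20.0000] = [22.0000]
BᵀPA = [23.0000 23.0000]
K = S⁻¹·BᵀPA = [1.0455 1.0455]
A−BK = [1.1818 1.1818; -5.1818 -5.1818]
AᵀP(A−BK) = [15.2045 15.2045; 15.2045 15.2045]
P' = Q + AᵀP(A−BK) = [23.2045 9.2045; 9.2045 24.2045]
tr(P') = 47.4091

47.4091


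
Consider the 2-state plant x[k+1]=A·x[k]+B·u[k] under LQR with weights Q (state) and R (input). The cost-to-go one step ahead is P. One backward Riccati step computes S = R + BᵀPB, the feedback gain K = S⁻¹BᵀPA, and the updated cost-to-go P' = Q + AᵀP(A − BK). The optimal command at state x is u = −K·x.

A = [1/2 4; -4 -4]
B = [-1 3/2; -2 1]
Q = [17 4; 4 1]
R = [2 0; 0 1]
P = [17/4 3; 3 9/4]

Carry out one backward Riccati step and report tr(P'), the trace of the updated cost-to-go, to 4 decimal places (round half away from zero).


22.5163

BᵀP = [-10.2500 -7.5000; 9.3750 6.7500]
S = R + BᵀPB = [2 0; 0 1] + [25.2500 -22.8750; -22.8750 20.8125] = [27.2500 -22.8750; -22.8750 21.8125]
BᵀPA = [24.8750 -11.0000; -22.3125 10.5000]
K = S⁻¹·BᵀPA = [0.4525 0.0035; -0.5483 0.4851]
A−BK = [1.7750 3.2759; -2.5466 -4.4780]
AᵀP(A−BK) = [1.5707 1.2355; 1.2355 2.9455]
P' = Q + AᵀP(A−BK) = [18.5707 5.2355; 5.2355 3.9455]
tr(P') = 22.5163


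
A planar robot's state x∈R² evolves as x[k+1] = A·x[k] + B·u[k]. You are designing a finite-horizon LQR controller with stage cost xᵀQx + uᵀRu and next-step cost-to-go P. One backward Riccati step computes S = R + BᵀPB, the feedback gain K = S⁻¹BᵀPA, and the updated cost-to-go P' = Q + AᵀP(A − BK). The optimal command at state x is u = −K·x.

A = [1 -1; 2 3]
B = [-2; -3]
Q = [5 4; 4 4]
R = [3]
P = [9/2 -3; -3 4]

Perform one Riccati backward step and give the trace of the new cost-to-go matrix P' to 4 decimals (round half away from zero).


BᵀP = [0.0000 -6.0000]
S = R + BᵀPB = [3] + [18.0000] = [21.0000]
BᵀPA = [-12.0000 -18.0000]
K = S⁻¹·BᵀPA = [-0.5714 -0.8571]
A−BK = [-0.1429 -2.7143; 0.2857 0.4286]
AᵀP(A−BK) = [1.6429 6.2143; 6.2143 43.0714]
P' = Q + AᵀP(A−BK) = [6.6429 10.2143; 10.2143 47.0714]
tr(P') = 53.7143

53.7143


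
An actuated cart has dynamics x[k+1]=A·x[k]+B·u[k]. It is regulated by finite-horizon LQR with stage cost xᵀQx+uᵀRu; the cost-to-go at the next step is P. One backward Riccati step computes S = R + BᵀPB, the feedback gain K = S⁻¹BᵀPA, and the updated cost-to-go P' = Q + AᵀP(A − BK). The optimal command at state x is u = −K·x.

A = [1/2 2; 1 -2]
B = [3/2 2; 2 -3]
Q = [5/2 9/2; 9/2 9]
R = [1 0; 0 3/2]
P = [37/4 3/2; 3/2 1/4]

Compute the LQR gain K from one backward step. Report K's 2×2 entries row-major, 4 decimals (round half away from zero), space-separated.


BᵀP = [16.8750 2.7500; 14.0000 2.2500]
S = R + BᵀPB = [1 0; 0 3/2] + [30.8125 25.5000; 25.5000 21.2500] = [31.8125 25.5000; 25.5000 22.7500]
BᵀPA = [11.1875 28.2500; 9.2500 23.5000]
K = S⁻¹·BᵀPA = [0.2537 0.5911; 0.1223 0.3704]
A−BK = [-0.1250 0.3725; 0.8595 -2.0710]
AᵀP(A−BK) = [0.0937 0.2107; 0.2107 0.5966]
P' = Q + AᵀP(A−BK) = [2.5937 4.7107; 4.7107 9.5966]
tr(P') = 12.1903

0.2537 0.5911 0.1223 0.3704


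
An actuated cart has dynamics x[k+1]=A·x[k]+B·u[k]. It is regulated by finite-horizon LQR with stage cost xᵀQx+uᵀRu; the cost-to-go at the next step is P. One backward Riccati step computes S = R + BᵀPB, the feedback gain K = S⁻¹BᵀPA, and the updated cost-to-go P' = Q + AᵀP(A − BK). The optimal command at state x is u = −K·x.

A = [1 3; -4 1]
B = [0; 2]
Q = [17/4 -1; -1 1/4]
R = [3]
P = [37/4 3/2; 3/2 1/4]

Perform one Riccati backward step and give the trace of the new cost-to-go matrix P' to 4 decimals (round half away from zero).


BᵀP = [3.0000 0.5000]
S = R + BᵀPB = [3] + [1.0000] = [4.0000]
BᵀPA = [1.0000 9.5000]
K = S⁻¹·BᵀPA = [0.2500 2.3750]
A−BK = [1.0000 3.0000; -4.5000 -3.7500]
AᵀP(A−BK) = [1.0000 7.8750; 7.8750 69.9375]
P' = Q + AᵀP(A−BK) = [5.2500 6.8750; 6.8750 70.1875]
tr(P') = 75.4375

75.4375


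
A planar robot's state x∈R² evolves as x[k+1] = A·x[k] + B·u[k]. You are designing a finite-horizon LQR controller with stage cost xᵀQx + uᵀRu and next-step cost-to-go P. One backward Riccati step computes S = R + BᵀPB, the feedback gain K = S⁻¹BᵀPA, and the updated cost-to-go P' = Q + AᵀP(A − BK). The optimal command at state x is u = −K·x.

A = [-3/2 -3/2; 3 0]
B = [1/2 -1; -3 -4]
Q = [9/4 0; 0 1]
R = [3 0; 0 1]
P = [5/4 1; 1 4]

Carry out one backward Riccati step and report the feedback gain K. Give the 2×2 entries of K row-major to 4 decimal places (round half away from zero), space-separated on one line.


BᵀP = [-2.3750 -11.5000; -5.2500 -17.0000]
S = R + BᵀPB = [3 0; 0 1] + [33.3125 48.3750; 48.3750 73.2500] = [36.3125 48.3750; 48.3750 74.2500]
BᵀPA = [-30.9375 3.5625; -43.1250 7.8750]
K = S⁻¹·BᵀPA = [-0.5924 -0.3270; -0.1948 0.3191]
A−BK = [-1.3986 -1.0174; 0.4434 0.2954]
AᵀP(A−BK) = [3.0821 1.9573; 1.9573 1.4645]
P' = Q + AᵀP(A−BK) = [5.3321 1.9573; 1.9573 2.4645]
tr(P') = 7.7966

-0.5924 -0.3270 -0.1948 0.3191


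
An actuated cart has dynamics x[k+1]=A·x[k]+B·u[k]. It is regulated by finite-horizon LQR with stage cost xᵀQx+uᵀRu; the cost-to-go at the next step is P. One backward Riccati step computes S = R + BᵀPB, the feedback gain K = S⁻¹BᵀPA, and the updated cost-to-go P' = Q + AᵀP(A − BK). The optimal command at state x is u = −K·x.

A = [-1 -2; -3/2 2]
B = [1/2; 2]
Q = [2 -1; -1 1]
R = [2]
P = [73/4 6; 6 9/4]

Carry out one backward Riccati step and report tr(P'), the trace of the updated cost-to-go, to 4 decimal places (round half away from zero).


13.3437

BᵀP = [21.1250 7.5000]
S = R + BᵀPB = [2] + [25.5625] = [27.5625]
BᵀPA = [-32.3750 -27.2500]
K = S⁻¹·BᵀPA = [-1.1746 -0.9887]
A−BK = [-0.4127 -1.5057; 0.8492 3.9773]
AᵀP(A−BK) = [3.2847 3.7421; 3.7421 7.0590]
P' = Q + AᵀP(A−BK) = [5.2847 2.7421; 2.7421 8.0590]
tr(P') = 13.3437


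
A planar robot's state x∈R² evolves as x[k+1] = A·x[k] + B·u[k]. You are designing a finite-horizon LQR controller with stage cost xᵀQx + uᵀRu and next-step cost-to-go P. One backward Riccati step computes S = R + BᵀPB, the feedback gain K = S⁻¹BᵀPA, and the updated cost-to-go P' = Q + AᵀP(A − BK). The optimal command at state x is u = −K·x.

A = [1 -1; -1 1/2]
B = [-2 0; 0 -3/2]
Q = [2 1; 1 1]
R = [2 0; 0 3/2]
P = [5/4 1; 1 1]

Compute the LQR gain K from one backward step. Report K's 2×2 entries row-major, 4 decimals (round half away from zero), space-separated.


-0.1087 0.1957 0.0870 0.0435

BᵀP = [-2.5000 -2.0000; -1.5000 -1.5000]
S = R + BᵀPB = [2 0; 0 3/2] + [5.0000 3.0000; 3.0000 2.2500] = [7.0000 3.0000; 3.0000 3.7500]
BᵀPA = [-0.5000 1.5000; 0.0000 0.7500]
K = S⁻¹·BᵀPA = [-0.1087 0.1957; 0.0870 0.0435]
A−BK = [0.7826 -0.6087; -0.8696 0.5652]
AᵀP(A−BK) = [0.1957 -0.1522; -0.1522 0.1739]
P' = Q + AᵀP(A−BK) = [2.1957 0.8478; 0.8478 1.1739]
tr(P') = 3.3696


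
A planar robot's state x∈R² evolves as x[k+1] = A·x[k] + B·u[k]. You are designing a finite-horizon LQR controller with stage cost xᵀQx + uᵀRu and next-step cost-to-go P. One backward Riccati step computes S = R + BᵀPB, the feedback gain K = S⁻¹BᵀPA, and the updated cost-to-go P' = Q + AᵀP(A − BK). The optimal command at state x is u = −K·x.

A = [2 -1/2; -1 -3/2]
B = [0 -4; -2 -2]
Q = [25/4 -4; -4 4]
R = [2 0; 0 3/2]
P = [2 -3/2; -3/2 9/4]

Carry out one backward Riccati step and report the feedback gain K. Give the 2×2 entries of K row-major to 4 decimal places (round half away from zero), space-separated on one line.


BᵀP = [3.0000 -4.5000; -5.0000 1.5000]
S = R + BᵀPB = [2 0; 0 3/2] + [9.0000 -3.0000; -3.0000 17.0000] = [11.0000 -3.0000; -3.0000 18.5000]
BᵀPA = [10.5000 5.2500; -11.5000 0.2500]
K = S⁻¹·BᵀPA = [0.8213 0.5032; -0.4884 0.0951]
A−BK = [0.0463 -0.1195; -0.3342 -0.3033]
AᵀP(A−BK) = [2.0090 0.9351; 0.9351 0.6469]
P' = Q + AᵀP(A−BK) = [8.2590 -3.0649; -3.0649 4.6469]
tr(P') = 12.9058

0.8213 0.5032 -0.4884 0.0951


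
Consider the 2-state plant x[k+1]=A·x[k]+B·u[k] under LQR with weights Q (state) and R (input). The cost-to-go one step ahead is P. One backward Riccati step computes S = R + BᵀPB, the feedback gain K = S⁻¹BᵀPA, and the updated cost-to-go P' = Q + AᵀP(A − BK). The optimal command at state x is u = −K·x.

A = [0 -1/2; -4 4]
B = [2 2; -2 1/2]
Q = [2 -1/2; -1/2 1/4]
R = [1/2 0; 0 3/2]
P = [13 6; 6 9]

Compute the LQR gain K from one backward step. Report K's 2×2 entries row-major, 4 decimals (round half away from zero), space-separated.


1.5461 -1.5988 -1.5447 1.3501

BᵀP = [14.0000 -6.0000; 29.0000 16.5000]
S = R + BᵀPB = [1/2 0; 0 3/2] + [40.0000 25.0000; 25.0000 66.2500] = [40.5000 25.0000; 25.0000 67.7500]
BᵀPA = [24.0000 -31.0000; -66.0000 51.5000]
K = S⁻¹·BᵀPA = [1.5461 -1.5988; -1.5447 1.3501]
A−BK = [-0.0028 -0.0026; -0.1354 0.1272]
AᵀP(A−BK) = [4.9441 -4.5194; -4.5194 4.1543]
P' = Q + AᵀP(A−BK) = [6.9441 -5.0194; -5.0194 4.4043]
tr(P') = 11.3484


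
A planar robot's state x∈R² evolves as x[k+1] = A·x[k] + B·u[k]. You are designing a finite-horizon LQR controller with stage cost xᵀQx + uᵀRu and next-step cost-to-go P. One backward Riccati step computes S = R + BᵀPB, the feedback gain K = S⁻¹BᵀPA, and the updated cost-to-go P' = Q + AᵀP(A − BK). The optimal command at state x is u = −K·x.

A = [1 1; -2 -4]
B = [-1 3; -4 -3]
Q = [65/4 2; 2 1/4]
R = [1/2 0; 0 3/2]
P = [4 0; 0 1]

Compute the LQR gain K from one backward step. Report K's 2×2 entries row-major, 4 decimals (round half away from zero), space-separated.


BᵀP = [-4.0000 -4.0000; 12.0000 -3.0000]
S = R + BᵀPB = [1/2 0; 0 3/2] + [20.0000 0.0000; 0.0000 45.0000] = [20.5000 0.0000; 0.0000 46.5000]
BᵀPA = [4.0000 12.0000; 18.0000 24.0000]
K = S⁻¹·BᵀPA = [0.1951 0.5854; 0.3871 0.5161]
A−BK = [0.0338 0.0370; -0.0582 -0.1101]
AᵀP(A−BK) = [0.2518 0.3682; 0.3682 0.5885]
P' = Q + AᵀP(A−BK) = [16.5018 2.3682; 2.3682 0.8385]
tr(P') = 17.3403

0.1951 0.5854 0.3871 0.5161


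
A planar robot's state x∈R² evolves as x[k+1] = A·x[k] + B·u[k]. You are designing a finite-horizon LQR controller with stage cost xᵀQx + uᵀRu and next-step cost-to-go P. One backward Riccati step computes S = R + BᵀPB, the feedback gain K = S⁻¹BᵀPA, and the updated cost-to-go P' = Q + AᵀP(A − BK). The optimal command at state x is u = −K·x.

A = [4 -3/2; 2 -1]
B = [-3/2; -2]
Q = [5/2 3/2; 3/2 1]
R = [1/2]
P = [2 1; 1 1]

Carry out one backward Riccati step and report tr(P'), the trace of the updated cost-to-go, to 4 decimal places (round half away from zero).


BᵀP = [-5.0000 -3.5000]
S = R + BᵀPB = [1/2] + [14.5000] = [15.0000]
BᵀPA = [-27.0000 11.0000]
K = S⁻¹·BᵀPA = [-1.8000 0.7333]
A−BK = [1.3000 -0.4000; -1.6000 0.4667]
AᵀP(A−BK) = [3.4000 -1.2000; -1.2000 0.4333]
P' = Q + AᵀP(A−BK) = [5.9000 0.3000; 0.3000 1.4333]
tr(P') = 7.3333

7.3333


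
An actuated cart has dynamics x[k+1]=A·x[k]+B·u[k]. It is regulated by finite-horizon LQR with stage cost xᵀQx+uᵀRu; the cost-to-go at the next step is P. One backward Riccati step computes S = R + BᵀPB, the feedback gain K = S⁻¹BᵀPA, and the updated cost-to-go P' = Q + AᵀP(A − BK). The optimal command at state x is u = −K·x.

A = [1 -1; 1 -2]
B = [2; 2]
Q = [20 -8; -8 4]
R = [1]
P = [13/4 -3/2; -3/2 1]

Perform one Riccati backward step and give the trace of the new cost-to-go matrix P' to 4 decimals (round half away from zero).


25.0833

BᵀP = [3.5000 -1.0000]
S = R + BᵀPB = [1] + [5.0000] = [6.0000]
BᵀPA = [2.5000 -1.5000]
K = S⁻¹·BᵀPA = [0.4167 -0.2500]
A−BK = [0.1667 -0.5000; 0.1667 -1.5000]
AᵀP(A−BK) = [0.2083 -0.1250; -0.1250 0.8750]
P' = Q + AᵀP(A−BK) = [20.2083 -8.1250; -8.1250 4.8750]
tr(P') = 25.0833


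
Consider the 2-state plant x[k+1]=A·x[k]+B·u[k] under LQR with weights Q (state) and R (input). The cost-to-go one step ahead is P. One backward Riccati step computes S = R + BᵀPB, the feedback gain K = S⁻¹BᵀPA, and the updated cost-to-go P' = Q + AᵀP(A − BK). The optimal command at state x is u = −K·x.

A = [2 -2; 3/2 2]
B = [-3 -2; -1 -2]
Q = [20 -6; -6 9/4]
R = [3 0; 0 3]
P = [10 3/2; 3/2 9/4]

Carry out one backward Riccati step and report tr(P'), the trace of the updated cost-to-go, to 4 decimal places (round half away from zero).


BᵀP = [-31.5000 -6.7500; -23.0000 -7.5000]
S = R + BᵀPB = [3 0; 0 3] + [101.2500 76.5000; 76.5000 61.0000] = [104.2500 76.5000; 76.5000 64.0000]
BᵀPA = [-73.1250 49.5000; -57.2500 31.0000]
K = S⁻¹·BᵀPA = [-0.3664 0.9716; -0.4565 -0.6770]
A−BK = [-0.0124 -0.4392; 0.2205 1.6176]
AᵀP(A−BK) = [1.1308 0.5407; 0.5407 9.8920]
P' = Q + AᵀP(A−BK) = [21.1308 -5.4593; -5.4593 12.1420]
tr(P') = 33.2729

33.2729
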